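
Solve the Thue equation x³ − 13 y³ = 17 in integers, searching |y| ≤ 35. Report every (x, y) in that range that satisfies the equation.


The equation is x³ - 13y³ = 17. For fixed y, x³ = 13·y³ + 17, so a solution requires the RHS to be a perfect cube.
Strategy: iterate y from -35 to 35, compute RHS = 13·y³ + 17, and check whether it is a (positive or negative) perfect cube.
Check small values of y:
  y = 0: RHS = 17 is not a perfect cube.
  y = 1: RHS = 30 is not a perfect cube.
  y = -1: RHS = 4 is not a perfect cube.
  y = 2: RHS = 121 is not a perfect cube.
  y = -2: RHS = -87 is not a perfect cube.
  y = 3: RHS = 368 is not a perfect cube.
  y = -3: RHS = -334 is not a perfect cube.
Continuing the search up to |y| = 35 finds no solutions either.
No (x, y) in the scanned range satisfies the equation.

No integer solutions with |y| ≤ 35.


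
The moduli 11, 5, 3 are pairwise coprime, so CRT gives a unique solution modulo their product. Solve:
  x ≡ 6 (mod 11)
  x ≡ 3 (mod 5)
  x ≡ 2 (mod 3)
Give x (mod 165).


Moduli 11, 5, 3 are pairwise coprime; by CRT there is a unique solution modulo M = 11 · 5 · 3 = 165.
Solve pairwise, accumulating the modulus:
  Start with x ≡ 6 (mod 11).
  Combine with x ≡ 3 (mod 5): since gcd(11, 5) = 1, we get a unique residue mod 55.
    Write x = 6 + 11·t and substitute into x ≡ 3 (mod 5): 11·t ≡ 3 − 6 = -3 (mod 5).
    Reduce coefficients mod 5: 1·t ≡ 2 (mod 5).
    So t ≡ 2 (mod 5).
    Then x = 6 + 11·2 = 28, valid modulo lcm(11, 5) = 55: x ≡ 28 (mod 55).
  Combine with x ≡ 2 (mod 3): since gcd(55, 3) = 1, we get a unique residue mod 165.
    Write x = 28 + 55·t and substitute into x ≡ 2 (mod 3): 55·t ≡ 2 − 28 = -26 (mod 3).
    Reduce coefficients mod 3: 1·t ≡ 1 (mod 3).
    So t ≡ 1 (mod 3).
    Then x = 28 + 55·1 = 83, valid modulo lcm(55, 3) = 165: x ≡ 83 (mod 165).
Verify: 83 mod 11 = 6 ✓, 83 mod 5 = 3 ✓, 83 mod 3 = 2 ✓.

x ≡ 83 (mod 165).


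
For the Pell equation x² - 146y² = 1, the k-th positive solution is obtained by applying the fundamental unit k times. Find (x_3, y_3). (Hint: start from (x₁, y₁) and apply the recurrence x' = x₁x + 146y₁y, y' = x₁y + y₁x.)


Step 1: Find the fundamental solution (x₁, y₁) of x² - 146y² = 1.
  Expand √146 as a continued fraction. a₀ = ⌊√146⌋ = 12; iterate m_{k+1} = d_k·a_k − m_k, d_{k+1} = (146 − m_{k+1}²)/d_k, a_{k+1} = ⌊(a₀ + m_{k+1})/d_{k+1}⌋ (starting m₀ = 0, d₀ = 1), with convergents p_k = a_k·p_{k-1} + p_{k-2}, q_k = a_k·q_{k-1} + q_{k-2} (p₋₁ = 1, q₋₁ = 0):
  k = 0: a₀ = 12; p₀/q₀ = 12/1; p₀² − 146·q₀² = 144 − 146 = -2.
  k = 1: m = 12, d = 2, a = ⌊(12 + 12)/2⌋ = 12; p/q = (12·12 + 1)/(12·1 + 0) = 145/12; p² − 146·q² = 21025 − 21024 = 1.
  The first convergent with p² − 146·q² = 1 gives the fundamental solution (x₁, y₁) = (145, 12).
Step 2: Apply the recurrence (x_{n+1}, y_{n+1}) = (x₁x_n + 146y₁y_n, x₁y_n + y₁x_n) repeatedly.
  From (x_1, y_1) = (145, 12): x_2 = 145·145 + 146·12·12 = 42049; y_2 = 145·12 + 12·145 = 3480.
  From (x_2, y_2) = (42049, 3480): x_3 = 145·42049 + 146·12·3480 = 12194065; y_3 = 145·3480 + 12·42049 = 1009188.
Step 3: Verify x_3² - 146·y_3² = 148695221224225 - 148695221224224 = 1 (should be 1). ✓

(x_1, y_1) = (145, 12); (x_3, y_3) = (12194065, 1009188).


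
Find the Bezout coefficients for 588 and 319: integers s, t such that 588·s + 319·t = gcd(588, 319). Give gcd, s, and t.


Euclidean algorithm on (588, 319) — divide until remainder is 0:
  588 = 1 · 319 + 269
  319 = 1 · 269 + 50
  269 = 5 · 50 + 19
  50 = 2 · 19 + 12
  19 = 1 · 12 + 7
  12 = 1 · 7 + 5
  7 = 1 · 5 + 2
  5 = 2 · 2 + 1
  2 = 2 · 1 + 0
gcd(588, 319) = 1.
Track Bezout coefficients alongside the remainders: start with r₀ = 588 = a·1 + b·0 (s = 1, t = 0) and r₁ = 319 = a·0 + b·1 (s = 0, t = 1); each new remainder r_{k+1} = r_{k-1} − q_k·r_k inherits s_{k+1} = s_{k-1} − q_k·s_k, t_{k+1} = t_{k-1} − q_k·t_k, so r_k = a·s_k + b·t_k at every step:
  q = 1: r = 269, s = 1 − 1·0 = 1, t = 0 − 1·1 = -1  (check: 588·1 + 319·(-1) = 269)
  q = 1: r = 50, s = 0 − 1·1 = -1, t = 1 − 1·(-1) = 2  (check: 588·(-1) + 319·2 = 50)
  q = 5: r = 19, s = 1 − 5·(-1) = 6, t = -1 − 5·2 = -11  (check: 588·6 + 319·(-11) = 19)
  q = 2: r = 12, s = -1 − 2·6 = -13, t = 2 − 2·(-11) = 24  (check: 588·(-13) + 319·24 = 12)
  q = 1: r = 7, s = 6 − 1·(-13) = 19, t = -11 − 1·24 = -35  (check: 588·19 + 319·(-35) = 7)
  q = 1: r = 5, s = -13 − 1·19 = -32, t = 24 − 1·(-35) = 59  (check: 588·(-32) + 319·59 = 5)
  q = 1: r = 2, s = 19 − 1·(-32) = 51, t = -35 − 1·59 = -94  (check: 588·51 + 319·(-94) = 2)
  q = 2: r = 1, s = -32 − 2·51 = -134, t = 59 − 2·(-94) = 247  (check: 588·(-134) + 319·247 = 1)
The row with r = 1 (the gcd) gives the Bezout coefficients s = -134, t = 247.
Result: 588 · (-134) + 319 · (247) = 1.

gcd(588, 319) = 1; s = -134, t = 247 (check: 588·(-134) + 319·247 = 1).


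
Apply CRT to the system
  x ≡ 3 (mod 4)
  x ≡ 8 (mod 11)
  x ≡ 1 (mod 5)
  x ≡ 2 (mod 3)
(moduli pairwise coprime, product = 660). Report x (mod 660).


Product of moduli M = 4 · 11 · 5 · 3 = 660.
Merge one congruence at a time:
  Start: x ≡ 3 (mod 4).
  Combine with x ≡ 8 (mod 11); new modulus lcm = 44.
    Write x = 3 + 4·t and substitute into x ≡ 8 (mod 11): 4·t ≡ 8 − 3 = 5 (mod 11).
    The inverse of 4 mod 11 is 3 (since 4·3 = 12 = 1·11 + 1), so t ≡ 3·5 = 15 ≡ 4 (mod 11).
    Then x = 3 + 4·4 = 19, valid modulo lcm(4, 11) = 44: x ≡ 19 (mod 44).
  Combine with x ≡ 1 (mod 5); new modulus lcm = 220.
    Write x = 19 + 44·t and substitute into x ≡ 1 (mod 5): 44·t ≡ 1 − 19 = -18 (mod 5).
    Reduce coefficients mod 5: 4·t ≡ 2 (mod 5).
    The inverse of 4 mod 5 is 4 (since 4·4 = 16 = 3·5 + 1), so t ≡ 4·2 = 8 ≡ 3 (mod 5).
    Then x = 19 + 44·3 = 151, valid modulo lcm(44, 5) = 220: x ≡ 151 (mod 220).
  Combine with x ≡ 2 (mod 3); new modulus lcm = 660.
    Write x = 151 + 220·t and substitute into x ≡ 2 (mod 3): 220·t ≡ 2 − 151 = -149 (mod 3).
    Reduce coefficients mod 3: 1·t ≡ 1 (mod 3).
    So t ≡ 1 (mod 3).
    Then x = 151 + 220·1 = 371, valid modulo lcm(220, 3) = 660: x ≡ 371 (mod 660).
Verify against each original: 371 mod 4 = 3, 371 mod 11 = 8, 371 mod 5 = 1, 371 mod 3 = 2.

x ≡ 371 (mod 660).


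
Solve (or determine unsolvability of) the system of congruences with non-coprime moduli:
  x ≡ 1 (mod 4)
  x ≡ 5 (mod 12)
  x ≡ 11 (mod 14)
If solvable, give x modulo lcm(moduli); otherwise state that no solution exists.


Moduli 4, 12, 14 are not pairwise coprime, so CRT works modulo lcm(m_i) when all pairwise compatibility conditions hold.
Pairwise compatibility: gcd(m_i, m_j) must divide a_i - a_j for every pair.
Merge one congruence at a time:
  Start: x ≡ 1 (mod 4).
  Combine with x ≡ 5 (mod 12): gcd(4, 12) = 4; 5 - 1 = 4, which IS divisible by 4, so compatible.
    Write x = 1 + 4·t and substitute into x ≡ 5 (mod 12): 4·t ≡ 5 − 1 = 4 (mod 12).
    Divide the congruence (and modulus) by g = 4: 1·t ≡ 1 (mod 3).
    So t ≡ 1 (mod 3).
    Then x = 1 + 4·1 = 5, valid modulo lcm(4, 12) = 12: x ≡ 5 (mod 12).
  Combine with x ≡ 11 (mod 14): gcd(12, 14) = 2; 11 - 5 = 6, which IS divisible by 2, so compatible.
    Write x = 5 + 12·t and substitute into x ≡ 11 (mod 14): 12·t ≡ 11 − 5 = 6 (mod 14).
    Divide the congruence (and modulus) by g = 2: 6·t ≡ 3 (mod 7).
    The inverse of 6 mod 7 is 6 (since 6·6 = 36 = 5·7 + 1), so t ≡ 6·3 = 18 ≡ 4 (mod 7).
    Then x = 5 + 12·4 = 53, valid modulo lcm(12, 14) = 84: x ≡ 53 (mod 84).
Verify: 53 mod 4 = 1, 53 mod 12 = 5, 53 mod 14 = 11.

x ≡ 53 (mod 84).


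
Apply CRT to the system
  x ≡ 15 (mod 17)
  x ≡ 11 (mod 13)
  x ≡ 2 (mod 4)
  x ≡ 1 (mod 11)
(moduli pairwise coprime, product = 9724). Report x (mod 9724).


Product of moduli M = 17 · 13 · 4 · 11 = 9724.
Merge one congruence at a time:
  Start: x ≡ 15 (mod 17).
  Combine with x ≡ 11 (mod 13); new modulus lcm = 221.
    Write x = 15 + 17·t and substitute into x ≡ 11 (mod 13): 17·t ≡ 11 − 15 = -4 (mod 13).
    Reduce coefficients mod 13: 4·t ≡ 9 (mod 13).
    The inverse of 4 mod 13 is 10 (since 4·10 = 40 = 3·13 + 1), so t ≡ 10·9 = 90 ≡ 12 (mod 13).
    Then x = 15 + 17·12 = 219, valid modulo lcm(17, 13) = 221: x ≡ 219 (mod 221).
  Combine with x ≡ 2 (mod 4); new modulus lcm = 884.
    Write x = 219 + 221·t and substitute into x ≡ 2 (mod 4): 221·t ≡ 2 − 219 = -217 (mod 4).
    Reduce coefficients mod 4: 1·t ≡ 3 (mod 4).
    So t ≡ 3 (mod 4).
    Then x = 219 + 221·3 = 882, valid modulo lcm(221, 4) = 884: x ≡ 882 (mod 884).
  Combine with x ≡ 1 (mod 11); new modulus lcm = 9724.
    Write x = 882 + 884·t and substitute into x ≡ 1 (mod 11): 884·t ≡ 1 − 882 = -881 (mod 11).
    Reduce coefficients mod 11: 4·t ≡ 10 (mod 11).
    The inverse of 4 mod 11 is 3 (since 4·3 = 12 = 1·11 + 1), so t ≡ 3·10 = 30 ≡ 8 (mod 11).
    Then x = 882 + 884·8 = 7954, valid modulo lcm(884, 11) = 9724: x ≡ 7954 (mod 9724).
Verify against each original: 7954 mod 17 = 15, 7954 mod 13 = 11, 7954 mod 4 = 2, 7954 mod 11 = 1.

x ≡ 7954 (mod 9724).


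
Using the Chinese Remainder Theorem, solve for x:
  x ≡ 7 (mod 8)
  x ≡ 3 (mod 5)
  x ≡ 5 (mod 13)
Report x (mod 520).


Moduli 8, 5, 13 are pairwise coprime; by CRT there is a unique solution modulo M = 8 · 5 · 13 = 520.
Solve pairwise, accumulating the modulus:
  Start with x ≡ 7 (mod 8).
  Combine with x ≡ 3 (mod 5): since gcd(8, 5) = 1, we get a unique residue mod 40.
    Write x = 7 + 8·t and substitute into x ≡ 3 (mod 5): 8·t ≡ 3 − 7 = -4 (mod 5).
    Reduce coefficients mod 5: 3·t ≡ 1 (mod 5).
    The inverse of 3 mod 5 is 2 (since 3·2 = 6 = 1·5 + 1), so t ≡ 2·1 = 2 ≡ 2 (mod 5).
    Then x = 7 + 8·2 = 23, valid modulo lcm(8, 5) = 40: x ≡ 23 (mod 40).
  Combine with x ≡ 5 (mod 13): since gcd(40, 13) = 1, we get a unique residue mod 520.
    Write x = 23 + 40·t and substitute into x ≡ 5 (mod 13): 40·t ≡ 5 − 23 = -18 (mod 13).
    Reduce coefficients mod 13: 1·t ≡ 8 (mod 13).
    So t ≡ 8 (mod 13).
    Then x = 23 + 40·8 = 343, valid modulo lcm(40, 13) = 520: x ≡ 343 (mod 520).
Verify: 343 mod 8 = 7 ✓, 343 mod 5 = 3 ✓, 343 mod 13 = 5 ✓.

x ≡ 343 (mod 520).


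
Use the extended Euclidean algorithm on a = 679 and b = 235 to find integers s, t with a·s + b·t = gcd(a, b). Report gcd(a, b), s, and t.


Euclidean algorithm on (679, 235) — divide until remainder is 0:
  679 = 2 · 235 + 209
  235 = 1 · 209 + 26
  209 = 8 · 26 + 1
  26 = 26 · 1 + 0
gcd(679, 235) = 1.
Track Bezout coefficients alongside the remainders: start with r₀ = 679 = a·1 + b·0 (s = 1, t = 0) and r₁ = 235 = a·0 + b·1 (s = 0, t = 1); each new remainder r_{k+1} = r_{k-1} − q_k·r_k inherits s_{k+1} = s_{k-1} − q_k·s_k, t_{k+1} = t_{k-1} − q_k·t_k, so r_k = a·s_k + b·t_k at every step:
  q = 2: r = 209, s = 1 − 2·0 = 1, t = 0 − 2·1 = -2  (check: 679·1 + 235·(-2) = 209)
  q = 1: r = 26, s = 0 − 1·1 = -1, t = 1 − 1·(-2) = 3  (check: 679·(-1) + 235·3 = 26)
  q = 8: r = 1, s = 1 − 8·(-1) = 9, t = -2 − 8·3 = -26  (check: 679·9 + 235·(-26) = 1)
The row with r = 1 (the gcd) gives the Bezout coefficients s = 9, t = -26.
Result: 679 · (9) + 235 · (-26) = 1.

gcd(679, 235) = 1; s = 9, t = -26 (check: 679·9 + 235·(-26) = 1).


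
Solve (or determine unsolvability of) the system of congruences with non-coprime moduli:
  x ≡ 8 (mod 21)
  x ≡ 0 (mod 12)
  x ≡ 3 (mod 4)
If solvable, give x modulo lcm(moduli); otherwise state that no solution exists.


Moduli 21, 12, 4 are not pairwise coprime, so CRT works modulo lcm(m_i) when all pairwise compatibility conditions hold.
Pairwise compatibility: gcd(m_i, m_j) must divide a_i - a_j for every pair.
Merge one congruence at a time:
  Start: x ≡ 8 (mod 21).
  Combine with x ≡ 0 (mod 12): gcd(21, 12) = 3, and 0 - 8 = -8 is NOT divisible by 3.
    ⇒ system is inconsistent (no integer solution).

No solution (the system is inconsistent).


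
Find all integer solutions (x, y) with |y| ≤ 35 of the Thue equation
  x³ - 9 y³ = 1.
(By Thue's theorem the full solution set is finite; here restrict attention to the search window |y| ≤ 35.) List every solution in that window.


The equation is x³ - 9y³ = 1. For fixed y, x³ = 9·y³ + 1, so a solution requires the RHS to be a perfect cube.
Strategy: iterate y from -35 to 35, compute RHS = 9·y³ + 1, and check whether it is a (positive or negative) perfect cube.
Check small values of y:
  y = 0: RHS = 1 = (1)³ ⇒ x = 1 works.
  y = 1: RHS = 10 is not a perfect cube.
  y = -1: RHS = -8 = (-2)³ ⇒ x = -2 works.
  y = 2: RHS = 73 is not a perfect cube.
  y = -2: RHS = -71 is not a perfect cube.
  y = 3: RHS = 244 is not a perfect cube.
  y = -3: RHS = -242 is not a perfect cube.
Continuing the search up to |y| = 35 finds no further solutions beyond those listed.
Collected solutions: (1, 0), (-2, -1).

Solutions (with |y| ≤ 35): (1, 0), (-2, -1).


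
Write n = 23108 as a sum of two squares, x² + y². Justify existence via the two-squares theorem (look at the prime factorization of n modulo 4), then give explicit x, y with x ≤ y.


Step 1: Factor n = 23108 = 2^2 · 53 · 109.
Step 2: Check the mod-4 condition on each prime factor: 2 = 2 (special); 53 ≡ 1 (mod 4), exponent 1; 109 ≡ 1 (mod 4), exponent 1.
All primes ≡ 3 (mod 4) appear to even exponent (or don't appear), so by the two-squares theorem n IS expressible as a sum of two squares.
Step 3: Build a representation. Group n = k² · m with k = 2 and m = 53 · 109 = 5777 (a product of primes ≡ 1 (mod 4)); a representation of m scales to one of n via (k·x)² + (k·y)² = k²(x² + y²). Each prime p ≡ 1 (mod 4) is itself a sum of two squares; find a² by testing p − a² for a perfect square:
  53: 53 − 1² = 52, 53 − 2² = 49 = 7² ⇒ 53 = 2² + 7².
  109: 109 − 1² = 108, 109 − 2² = 105, 109 − 3² = 100 = 10² ⇒ 109 = 3² + 10².
  Combine using the Brahmagupta–Fibonacci identity (a² + b²)(c² + d²) = (ac − bd)² + (ad + bc)² = (ac + bd)² + (ad − bc)²:
  53 · 109 = 5777: from (2² + 7²)(3² + 10²), take (2·3 − 7·10, 2·10 + 7·3) = (6 − 70, 20 + 21) = (-64, 41); dropping signs (only squares matter) gives (64, 41); check 64² + 41² = 4096 + 1681 = 5777 ✓.
  Scale by k = 2: (2·64, 2·41) = (128, 82).
Step 4: Order so x ≤ y and verify: 82² + 128² = 6724 + 16384 = 23108 = n. ✓

n = 23108 = 82² + 128² (one valid representation with x ≤ y).


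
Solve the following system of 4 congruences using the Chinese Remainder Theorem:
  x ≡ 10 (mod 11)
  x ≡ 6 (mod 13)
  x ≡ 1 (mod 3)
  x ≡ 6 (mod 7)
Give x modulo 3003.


Product of moduli M = 11 · 13 · 3 · 7 = 3003.
Merge one congruence at a time:
  Start: x ≡ 10 (mod 11).
  Combine with x ≡ 6 (mod 13); new modulus lcm = 143.
    Write x = 10 + 11·t and substitute into x ≡ 6 (mod 13): 11·t ≡ 6 − 10 = -4 (mod 13).
    Reduce coefficients mod 13: 11·t ≡ 9 (mod 13).
    The inverse of 11 mod 13 is 6 (since 11·6 = 66 = 5·13 + 1), so t ≡ 6·9 = 54 ≡ 2 (mod 13).
    Then x = 10 + 11·2 = 32, valid modulo lcm(11, 13) = 143: x ≡ 32 (mod 143).
  Combine with x ≡ 1 (mod 3); new modulus lcm = 429.
    Write x = 32 + 143·t and substitute into x ≡ 1 (mod 3): 143·t ≡ 1 − 32 = -31 (mod 3).
    Reduce coefficients mod 3: 2·t ≡ 2 (mod 3).
    The inverse of 2 mod 3 is 2 (since 2·2 = 4 = 1·3 + 1), so t ≡ 2·2 = 4 ≡ 1 (mod 3).
    Then x = 32 + 143·1 = 175, valid modulo lcm(143, 3) = 429: x ≡ 175 (mod 429).
  Combine with x ≡ 6 (mod 7); new modulus lcm = 3003.
    Write x = 175 + 429·t and substitute into x ≡ 6 (mod 7): 429·t ≡ 6 − 175 = -169 (mod 7).
    Reduce coefficients mod 7: 2·t ≡ 6 (mod 7).
    The inverse of 2 mod 7 is 4 (since 2·4 = 8 = 1·7 + 1), so t ≡ 4·6 = 24 ≡ 3 (mod 7).
    Then x = 175 + 429·3 = 1462, valid modulo lcm(429, 7) = 3003: x ≡ 1462 (mod 3003).
Verify against each original: 1462 mod 11 = 10, 1462 mod 13 = 6, 1462 mod 3 = 1, 1462 mod 7 = 6.

x ≡ 1462 (mod 3003).


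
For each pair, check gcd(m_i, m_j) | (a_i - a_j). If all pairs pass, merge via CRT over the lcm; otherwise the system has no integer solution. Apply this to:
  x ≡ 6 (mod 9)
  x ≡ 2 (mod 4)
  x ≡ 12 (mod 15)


Moduli 9, 4, 15 are not pairwise coprime, so CRT works modulo lcm(m_i) when all pairwise compatibility conditions hold.
Pairwise compatibility: gcd(m_i, m_j) must divide a_i - a_j for every pair.
Merge one congruence at a time:
  Start: x ≡ 6 (mod 9).
  Combine with x ≡ 2 (mod 4): gcd(9, 4) = 1; 2 - 6 = -4, which IS divisible by 1, so compatible.
    Write x = 6 + 9·t and substitute into x ≡ 2 (mod 4): 9·t ≡ 2 − 6 = -4 (mod 4).
    Reduce coefficients mod 4: 1·t ≡ 0 (mod 4).
    So t ≡ 0 (mod 4).
    Then x = 6 + 9·0 = 6, valid modulo lcm(9, 4) = 36: x ≡ 6 (mod 36).
  Combine with x ≡ 12 (mod 15): gcd(36, 15) = 3; 12 - 6 = 6, which IS divisible by 3, so compatible.
    Write x = 6 + 36·t and substitute into x ≡ 12 (mod 15): 36·t ≡ 12 − 6 = 6 (mod 15).
    Divide the congruence (and modulus) by g = 3: 12·t ≡ 2 (mod 5).
    Reduce coefficients mod 5: 2·t ≡ 2 (mod 5).
    The inverse of 2 mod 5 is 3 (since 2·3 = 6 = 1·5 + 1), so t ≡ 3·2 = 6 ≡ 1 (mod 5).
    Then x = 6 + 36·1 = 42, valid modulo lcm(36, 15) = 180: x ≡ 42 (mod 180).
Verify: 42 mod 9 = 6, 42 mod 4 = 2, 42 mod 15 = 12.

x ≡ 42 (mod 180).


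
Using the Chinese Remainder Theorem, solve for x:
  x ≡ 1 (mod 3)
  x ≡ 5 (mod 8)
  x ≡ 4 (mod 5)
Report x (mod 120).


Moduli 3, 8, 5 are pairwise coprime; by CRT there is a unique solution modulo M = 3 · 8 · 5 = 120.
Solve pairwise, accumulating the modulus:
  Start with x ≡ 1 (mod 3).
  Combine with x ≡ 5 (mod 8): since gcd(3, 8) = 1, we get a unique residue mod 24.
    Write x = 1 + 3·t and substitute into x ≡ 5 (mod 8): 3·t ≡ 5 − 1 = 4 (mod 8).
    The inverse of 3 mod 8 is 3 (since 3·3 = 9 = 1·8 + 1), so t ≡ 3·4 = 12 ≡ 4 (mod 8).
    Then x = 1 + 3·4 = 13, valid modulo lcm(3, 8) = 24: x ≡ 13 (mod 24).
  Combine with x ≡ 4 (mod 5): since gcd(24, 5) = 1, we get a unique residue mod 120.
    Write x = 13 + 24·t and substitute into x ≡ 4 (mod 5): 24·t ≡ 4 − 13 = -9 (mod 5).
    Reduce coefficients mod 5: 4·t ≡ 1 (mod 5).
    The inverse of 4 mod 5 is 4 (since 4·4 = 16 = 3·5 + 1), so t ≡ 4·1 = 4 ≡ 4 (mod 5).
    Then x = 13 + 24·4 = 109, valid modulo lcm(24, 5) = 120: x ≡ 109 (mod 120).
Verify: 109 mod 3 = 1 ✓, 109 mod 8 = 5 ✓, 109 mod 5 = 4 ✓.

x ≡ 109 (mod 120).


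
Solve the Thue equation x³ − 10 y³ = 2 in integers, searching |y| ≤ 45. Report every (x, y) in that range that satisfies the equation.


The equation is x³ - 10y³ = 2. For fixed y, x³ = 10·y³ + 2, so a solution requires the RHS to be a perfect cube.
Strategy: iterate y from -45 to 45, compute RHS = 10·y³ + 2, and check whether it is a (positive or negative) perfect cube.
Check small values of y:
  y = 0: RHS = 2 is not a perfect cube.
  y = 1: RHS = 12 is not a perfect cube.
  y = -1: RHS = -8 = (-2)³ ⇒ x = -2 works.
  y = 2: RHS = 82 is not a perfect cube.
  y = -2: RHS = -78 is not a perfect cube.
  y = 3: RHS = 272 is not a perfect cube.
  y = -3: RHS = -268 is not a perfect cube.
Continuing the search up to |y| = 45 finds no further solutions beyond those listed.
Collected solutions: (-2, -1).

Solutions (with |y| ≤ 45): (-2, -1).


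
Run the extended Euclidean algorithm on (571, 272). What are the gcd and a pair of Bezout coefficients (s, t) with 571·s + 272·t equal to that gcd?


Euclidean algorithm on (571, 272) — divide until remainder is 0:
  571 = 2 · 272 + 27
  272 = 10 · 27 + 2
  27 = 13 · 2 + 1
  2 = 2 · 1 + 0
gcd(571, 272) = 1.
Track Bezout coefficients alongside the remainders: start with r₀ = 571 = a·1 + b·0 (s = 1, t = 0) and r₁ = 272 = a·0 + b·1 (s = 0, t = 1); each new remainder r_{k+1} = r_{k-1} − q_k·r_k inherits s_{k+1} = s_{k-1} − q_k·s_k, t_{k+1} = t_{k-1} − q_k·t_k, so r_k = a·s_k + b·t_k at every step:
  q = 2: r = 27, s = 1 − 2·0 = 1, t = 0 − 2·1 = -2  (check: 571·1 + 272·(-2) = 27)
  q = 10: r = 2, s = 0 − 10·1 = -10, t = 1 − 10·(-2) = 21  (check: 571·(-10) + 272·21 = 2)
  q = 13: r = 1, s = 1 − 13·(-10) = 131, t = -2 − 13·21 = -275  (check: 571·131 + 272·(-275) = 1)
The row with r = 1 (the gcd) gives the Bezout coefficients s = 131, t = -275.
Result: 571 · (131) + 272 · (-275) = 1.

gcd(571, 272) = 1; s = 131, t = -275 (check: 571·131 + 272·(-275) = 1).


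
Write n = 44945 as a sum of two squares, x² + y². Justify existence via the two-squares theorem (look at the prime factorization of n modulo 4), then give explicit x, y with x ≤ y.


Step 1: Factor n = 44945 = 5 · 89 · 101.
Step 2: Check the mod-4 condition on each prime factor: 5 ≡ 1 (mod 4), exponent 1; 89 ≡ 1 (mod 4), exponent 1; 101 ≡ 1 (mod 4), exponent 1.
All primes ≡ 3 (mod 4) appear to even exponent (or don't appear), so by the two-squares theorem n IS expressible as a sum of two squares.
Step 3: Build a representation. Here n = 5 · 89 · 101 is a product of primes ≡ 1 (mod 4). Each prime p ≡ 1 (mod 4) is itself a sum of two squares; find a² by testing p − a² for a perfect square:
  5: 5 − 1² = 4 = 2² ⇒ 5 = 1² + 2².
  89: 89 − 1² = 88, 89 − 2² = 85, 89 − 3² = 80, 89 − 4² = 73, 89 − 5² = 64 = 8² ⇒ 89 = 5² + 8².
  101: 101 − 1² = 100 = 10² ⇒ 101 = 1² + 10².
  Combine using the Brahmagupta–Fibonacci identity (a² + b²)(c² + d²) = (ac − bd)² + (ad + bc)² = (ac + bd)² + (ad − bc)²:
  5 · 89 = 445: from (1² + 2²)(5² + 8²), take (1·5 − 2·8, 1·8 + 2·5) = (5 − 16, 8 + 10) = (-11, 18); dropping signs (only squares matter) gives (11, 18); check 11² + 18² = 121 + 324 = 445 ✓.
  445 · 101 = 44945: from (11² + 18²)(1² + 10²), take (11·1 − 18·10, 11·10 + 18·1) = (11 − 180, 110 + 18) = (-169, 128); dropping signs (only squares matter) gives (169, 128); check 169² + 128² = 28561 + 16384 = 44945 ✓.
Step 4: Order so x ≤ y and verify: 128² + 169² = 16384 + 28561 = 44945 = n. ✓

n = 44945 = 128² + 169² (one valid representation with x ≤ y).


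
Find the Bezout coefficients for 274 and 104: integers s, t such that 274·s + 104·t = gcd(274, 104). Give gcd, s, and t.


Euclidean algorithm on (274, 104) — divide until remainder is 0:
  274 = 2 · 104 + 66
  104 = 1 · 66 + 38
  66 = 1 · 38 + 28
  38 = 1 · 28 + 10
  28 = 2 · 10 + 8
  10 = 1 · 8 + 2
  8 = 4 · 2 + 0
gcd(274, 104) = 2.
Track Bezout coefficients alongside the remainders: start with r₀ = 274 = a·1 + b·0 (s = 1, t = 0) and r₁ = 104 = a·0 + b·1 (s = 0, t = 1); each new remainder r_{k+1} = r_{k-1} − q_k·r_k inherits s_{k+1} = s_{k-1} − q_k·s_k, t_{k+1} = t_{k-1} − q_k·t_k, so r_k = a·s_k + b·t_k at every step:
  q = 2: r = 66, s = 1 − 2·0 = 1, t = 0 − 2·1 = -2  (check: 274·1 + 104·(-2) = 66)
  q = 1: r = 38, s = 0 − 1·1 = -1, t = 1 − 1·(-2) = 3  (check: 274·(-1) + 104·3 = 38)
  q = 1: r = 28, s = 1 − 1·(-1) = 2, t = -2 − 1·3 = -5  (check: 274·2 + 104·(-5) = 28)
  q = 1: r = 10, s = -1 − 1·2 = -3, t = 3 − 1·(-5) = 8  (check: 274·(-3) + 104·8 = 10)
  q = 2: r = 8, s = 2 − 2·(-3) = 8, t = -5 − 2·8 = -21  (check: 274·8 + 104·(-21) = 8)
  q = 1: r = 2, s = -3 − 1·8 = -11, t = 8 − 1·(-21) = 29  (check: 274·(-11) + 104·29 = 2)
The row with r = 2 (the gcd) gives the Bezout coefficients s = -11, t = 29.
Result: 274 · (-11) + 104 · (29) = 2.

gcd(274, 104) = 2; s = -11, t = 29 (check: 274·(-11) + 104·29 = 2).


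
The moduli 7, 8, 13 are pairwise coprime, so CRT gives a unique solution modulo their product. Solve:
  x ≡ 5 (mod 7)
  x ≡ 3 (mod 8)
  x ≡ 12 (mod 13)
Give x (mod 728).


Moduli 7, 8, 13 are pairwise coprime; by CRT there is a unique solution modulo M = 7 · 8 · 13 = 728.
Solve pairwise, accumulating the modulus:
  Start with x ≡ 5 (mod 7).
  Combine with x ≡ 3 (mod 8): since gcd(7, 8) = 1, we get a unique residue mod 56.
    Write x = 5 + 7·t and substitute into x ≡ 3 (mod 8): 7·t ≡ 3 − 5 = -2 (mod 8).
    Reduce coefficients mod 8: 7·t ≡ 6 (mod 8).
    The inverse of 7 mod 8 is 7 (since 7·7 = 49 = 6·8 + 1), so t ≡ 7·6 = 42 ≡ 2 (mod 8).
    Then x = 5 + 7·2 = 19, valid modulo lcm(7, 8) = 56: x ≡ 19 (mod 56).
  Combine with x ≡ 12 (mod 13): since gcd(56, 13) = 1, we get a unique residue mod 728.
    Write x = 19 + 56·t and substitute into x ≡ 12 (mod 13): 56·t ≡ 12 − 19 = -7 (mod 13).
    Reduce coefficients mod 13: 4·t ≡ 6 (mod 13).
    The inverse of 4 mod 13 is 10 (since 4·10 = 40 = 3·13 + 1), so t ≡ 10·6 = 60 ≡ 8 (mod 13).
    Then x = 19 + 56·8 = 467, valid modulo lcm(56, 13) = 728: x ≡ 467 (mod 728).
Verify: 467 mod 7 = 5 ✓, 467 mod 8 = 3 ✓, 467 mod 13 = 12 ✓.

x ≡ 467 (mod 728).


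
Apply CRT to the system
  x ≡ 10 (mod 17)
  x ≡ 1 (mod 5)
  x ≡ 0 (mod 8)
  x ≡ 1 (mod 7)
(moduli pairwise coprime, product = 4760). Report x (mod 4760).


Product of moduli M = 17 · 5 · 8 · 7 = 4760.
Merge one congruence at a time:
  Start: x ≡ 10 (mod 17).
  Combine with x ≡ 1 (mod 5); new modulus lcm = 85.
    Write x = 10 + 17·t and substitute into x ≡ 1 (mod 5): 17·t ≡ 1 − 10 = -9 (mod 5).
    Reduce coefficients mod 5: 2·t ≡ 1 (mod 5).
    The inverse of 2 mod 5 is 3 (since 2·3 = 6 = 1·5 + 1), so t ≡ 3·1 = 3 ≡ 3 (mod 5).
    Then x = 10 + 17·3 = 61, valid modulo lcm(17, 5) = 85: x ≡ 61 (mod 85).
  Combine with x ≡ 0 (mod 8); new modulus lcm = 680.
    Write x = 61 + 85·t and substitute into x ≡ 0 (mod 8): 85·t ≡ 0 − 61 = -61 (mod 8).
    Reduce coefficients mod 8: 5·t ≡ 3 (mod 8).
    The inverse of 5 mod 8 is 5 (since 5·5 = 25 = 3·8 + 1), so t ≡ 5·3 = 15 ≡ 7 (mod 8).
    Then x = 61 + 85·7 = 656, valid modulo lcm(85, 8) = 680: x ≡ 656 (mod 680).
  Combine with x ≡ 1 (mod 7); new modulus lcm = 4760.
    Write x = 656 + 680·t and substitute into x ≡ 1 (mod 7): 680·t ≡ 1 − 656 = -655 (mod 7).
    Reduce coefficients mod 7: 1·t ≡ 3 (mod 7).
    So t ≡ 3 (mod 7).
    Then x = 656 + 680·3 = 2696, valid modulo lcm(680, 7) = 4760: x ≡ 2696 (mod 4760).
Verify against each original: 2696 mod 17 = 10, 2696 mod 5 = 1, 2696 mod 8 = 0, 2696 mod 7 = 1.

x ≡ 2696 (mod 4760).


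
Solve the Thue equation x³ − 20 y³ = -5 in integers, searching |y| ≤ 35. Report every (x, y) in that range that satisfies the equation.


The equation is x³ - 20y³ = -5. For fixed y, x³ = 20·y³ − 5, so a solution requires the RHS to be a perfect cube.
Strategy: iterate y from -35 to 35, compute RHS = 20·y³ − 5, and check whether it is a (positive or negative) perfect cube.
Check small values of y:
  y = 0: RHS = -5 is not a perfect cube.
  y = 1: RHS = 15 is not a perfect cube.
  y = -1: RHS = -25 is not a perfect cube.
  y = 2: RHS = 155 is not a perfect cube.
  y = -2: RHS = -165 is not a perfect cube.
  y = 3: RHS = 535 is not a perfect cube.
  y = -3: RHS = -545 is not a perfect cube.
Continuing the search up to |y| = 35 finds no solutions either.
No (x, y) in the scanned range satisfies the equation.

No integer solutions with |y| ≤ 35.


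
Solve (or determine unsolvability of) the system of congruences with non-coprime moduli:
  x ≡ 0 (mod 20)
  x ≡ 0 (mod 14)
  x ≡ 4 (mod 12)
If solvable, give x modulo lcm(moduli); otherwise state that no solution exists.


Moduli 20, 14, 12 are not pairwise coprime, so CRT works modulo lcm(m_i) when all pairwise compatibility conditions hold.
Pairwise compatibility: gcd(m_i, m_j) must divide a_i - a_j for every pair.
Merge one congruence at a time:
  Start: x ≡ 0 (mod 20).
  Combine with x ≡ 0 (mod 14): gcd(20, 14) = 2; 0 - 0 = 0, which IS divisible by 2, so compatible.
    Write x = 0 + 20·t and substitute into x ≡ 0 (mod 14): 20·t ≡ 0 − 0 = 0 (mod 14).
    Divide the congruence (and modulus) by g = 2: 10·t ≡ 0 (mod 7).
    Reduce coefficients mod 7: 3·t ≡ 0 (mod 7).
    The inverse of 3 mod 7 is 5 (since 3·5 = 15 = 2·7 + 1), so t ≡ 5·0 = 0 ≡ 0 (mod 7).
    Then x = 0 + 20·0 = 0, valid modulo lcm(20, 14) = 140: x ≡ 0 (mod 140).
  Combine with x ≡ 4 (mod 12): gcd(140, 12) = 4; 4 - 0 = 4, which IS divisible by 4, so compatible.
    Write x = 0 + 140·t and substitute into x ≡ 4 (mod 12): 140·t ≡ 4 − 0 = 4 (mod 12).
    Divide the congruence (and modulus) by g = 4: 35·t ≡ 1 (mod 3).
    Reduce coefficients mod 3: 2·t ≡ 1 (mod 3).
    The inverse of 2 mod 3 is 2 (since 2·2 = 4 = 1·3 + 1), so t ≡ 2·1 = 2 ≡ 2 (mod 3).
    Then x = 0 + 140·2 = 280, valid modulo lcm(140, 12) = 420: x ≡ 280 (mod 420).
Verify: 280 mod 20 = 0, 280 mod 14 = 0, 280 mod 12 = 4.

x ≡ 280 (mod 420).


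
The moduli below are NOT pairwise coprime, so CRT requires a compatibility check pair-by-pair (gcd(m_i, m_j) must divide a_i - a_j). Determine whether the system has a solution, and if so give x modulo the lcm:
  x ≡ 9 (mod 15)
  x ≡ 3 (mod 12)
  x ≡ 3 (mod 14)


Moduli 15, 12, 14 are not pairwise coprime, so CRT works modulo lcm(m_i) when all pairwise compatibility conditions hold.
Pairwise compatibility: gcd(m_i, m_j) must divide a_i - a_j for every pair.
Merge one congruence at a time:
  Start: x ≡ 9 (mod 15).
  Combine with x ≡ 3 (mod 12): gcd(15, 12) = 3; 3 - 9 = -6, which IS divisible by 3, so compatible.
    Write x = 9 + 15·t and substitute into x ≡ 3 (mod 12): 15·t ≡ 3 − 9 = -6 (mod 12).
    Divide the congruence (and modulus) by g = 3: 5·t ≡ -2 (mod 4).
    Reduce coefficients mod 4: 1·t ≡ 2 (mod 4).
    So t ≡ 2 (mod 4).
    Then x = 9 + 15·2 = 39, valid modulo lcm(15, 12) = 60: x ≡ 39 (mod 60).
  Combine with x ≡ 3 (mod 14): gcd(60, 14) = 2; 3 - 39 = -36, which IS divisible by 2, so compatible.
    Write x = 39 + 60·t and substitute into x ≡ 3 (mod 14): 60·t ≡ 3 − 39 = -36 (mod 14).
    Divide the congruence (and modulus) by g = 2: 30·t ≡ -18 (mod 7).
    Reduce coefficients mod 7: 2·t ≡ 3 (mod 7).
    The inverse of 2 mod 7 is 4 (since 2·4 = 8 = 1·7 + 1), so t ≡ 4·3 = 12 ≡ 5 (mod 7).
    Then x = 39 + 60·5 = 339, valid modulo lcm(60, 14) = 420: x ≡ 339 (mod 420).
Verify: 339 mod 15 = 9, 339 mod 12 = 3, 339 mod 14 = 3.

x ≡ 339 (mod 420).


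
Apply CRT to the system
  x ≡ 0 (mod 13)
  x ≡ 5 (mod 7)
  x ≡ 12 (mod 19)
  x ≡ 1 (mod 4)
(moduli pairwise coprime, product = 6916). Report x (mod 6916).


Product of moduli M = 13 · 7 · 19 · 4 = 6916.
Merge one congruence at a time:
  Start: x ≡ 0 (mod 13).
  Combine with x ≡ 5 (mod 7); new modulus lcm = 91.
    Write x = 0 + 13·t and substitute into x ≡ 5 (mod 7): 13·t ≡ 5 − 0 = 5 (mod 7).
    Reduce coefficients mod 7: 6·t ≡ 5 (mod 7).
    The inverse of 6 mod 7 is 6 (since 6·6 = 36 = 5·7 + 1), so t ≡ 6·5 = 30 ≡ 2 (mod 7).
    Then x = 0 + 13·2 = 26, valid modulo lcm(13, 7) = 91: x ≡ 26 (mod 91).
  Combine with x ≡ 12 (mod 19); new modulus lcm = 1729.
    Write x = 26 + 91·t and substitute into x ≡ 12 (mod 19): 91·t ≡ 12 − 26 = -14 (mod 19).
    Reduce coefficients mod 19: 15·t ≡ 5 (mod 19).
    The inverse of 15 mod 19 is 14 (since 15·14 = 210 = 11·19 + 1), so t ≡ 14·5 = 70 ≡ 13 (mod 19).
    Then x = 26 + 91·13 = 1209, valid modulo lcm(91, 19) = 1729: x ≡ 1209 (mod 1729).
  Combine with x ≡ 1 (mod 4); new modulus lcm = 6916.
    Write x = 1209 + 1729·t and substitute into x ≡ 1 (mod 4): 1729·t ≡ 1 − 1209 = -1208 (mod 4).
    Reduce coefficients mod 4: 1·t ≡ 0 (mod 4).
    So t ≡ 0 (mod 4).
    Then x = 1209 + 1729·0 = 1209, valid modulo lcm(1729, 4) = 6916: x ≡ 1209 (mod 6916).
Verify against each original: 1209 mod 13 = 0, 1209 mod 7 = 5, 1209 mod 19 = 12, 1209 mod 4 = 1.

x ≡ 1209 (mod 6916).


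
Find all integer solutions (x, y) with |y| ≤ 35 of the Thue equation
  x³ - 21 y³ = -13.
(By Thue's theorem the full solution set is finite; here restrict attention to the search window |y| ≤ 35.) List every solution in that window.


The equation is x³ - 21y³ = -13. For fixed y, x³ = 21·y³ − 13, so a solution requires the RHS to be a perfect cube.
Strategy: iterate y from -35 to 35, compute RHS = 21·y³ − 13, and check whether it is a (positive or negative) perfect cube.
Check small values of y:
  y = 0: RHS = -13 is not a perfect cube.
  y = 1: RHS = 8 = (2)³ ⇒ x = 2 works.
  y = -1: RHS = -34 is not a perfect cube.
  y = 2: RHS = 155 is not a perfect cube.
  y = -2: RHS = -181 is not a perfect cube.
  y = 3: RHS = 554 is not a perfect cube.
  y = -3: RHS = -580 is not a perfect cube.
Continuing, at y = 4: RHS = 1331 = (11)³ ⇒ x = 11 works.
Searching the remaining y in |y| ≤ 35 finds no further solutions.
Collected solutions: (2, 1), (11, 4).

Solutions (with |y| ≤ 35): (2, 1), (11, 4).


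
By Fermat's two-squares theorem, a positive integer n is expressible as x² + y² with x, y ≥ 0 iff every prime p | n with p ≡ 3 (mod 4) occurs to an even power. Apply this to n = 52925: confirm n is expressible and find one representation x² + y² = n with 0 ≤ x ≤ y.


Step 1: Factor n = 52925 = 5^2 · 29 · 73.
Step 2: Check the mod-4 condition on each prime factor: 5 ≡ 1 (mod 4), exponent 2; 29 ≡ 1 (mod 4), exponent 1; 73 ≡ 1 (mod 4), exponent 1.
All primes ≡ 3 (mod 4) appear to even exponent (or don't appear), so by the two-squares theorem n IS expressible as a sum of two squares.
Step 3: Build a representation. Group n = k² · m with k = 5 and m = 29 · 73 = 2117 (a product of primes ≡ 1 (mod 4)); a representation of m scales to one of n via (k·x)² + (k·y)² = k²(x² + y²). Each prime p ≡ 1 (mod 4) is itself a sum of two squares; find a² by testing p − a² for a perfect square:
  29: 29 − 1² = 28, 29 − 2² = 25 = 5² ⇒ 29 = 2² + 5².
  73: 73 − 1² = 72, 73 − 2² = 69, 73 − 3² = 64 = 8² ⇒ 73 = 3² + 8².
  Combine using the Brahmagupta–Fibonacci identity (a² + b²)(c² + d²) = (ac − bd)² + (ad + bc)² = (ac + bd)² + (ad − bc)²:
  29 · 73 = 2117: from (2² + 5²)(3² + 8²), take (2·3 − 5·8, 2·8 + 5·3) = (6 − 40, 16 + 15) = (-34, 31); dropping signs (only squares matter) gives (34, 31); check 34² + 31² = 1156 + 961 = 2117 ✓.
  Scale by k = 5: (5·34, 5·31) = (170, 155).
Step 4: Order so x ≤ y and verify: 155² + 170² = 24025 + 28900 = 52925 = n. ✓

n = 52925 = 155² + 170² (one valid representation with x ≤ y).


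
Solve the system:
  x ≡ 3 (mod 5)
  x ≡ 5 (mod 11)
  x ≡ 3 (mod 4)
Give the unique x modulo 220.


Moduli 5, 11, 4 are pairwise coprime; by CRT there is a unique solution modulo M = 5 · 11 · 4 = 220.
Solve pairwise, accumulating the modulus:
  Start with x ≡ 3 (mod 5).
  Combine with x ≡ 5 (mod 11): since gcd(5, 11) = 1, we get a unique residue mod 55.
    Write x = 3 + 5·t and substitute into x ≡ 5 (mod 11): 5·t ≡ 5 − 3 = 2 (mod 11).
    The inverse of 5 mod 11 is 9 (since 5·9 = 45 = 4·11 + 1), so t ≡ 9·2 = 18 ≡ 7 (mod 11).
    Then x = 3 + 5·7 = 38, valid modulo lcm(5, 11) = 55: x ≡ 38 (mod 55).
  Combine with x ≡ 3 (mod 4): since gcd(55, 4) = 1, we get a unique residue mod 220.
    Write x = 38 + 55·t and substitute into x ≡ 3 (mod 4): 55·t ≡ 3 − 38 = -35 (mod 4).
    Reduce coefficients mod 4: 3·t ≡ 1 (mod 4).
    The inverse of 3 mod 4 is 3 (since 3·3 = 9 = 2·4 + 1), so t ≡ 3·1 = 3 ≡ 3 (mod 4).
    Then x = 38 + 55·3 = 203, valid modulo lcm(55, 4) = 220: x ≡ 203 (mod 220).
Verify: 203 mod 5 = 3 ✓, 203 mod 11 = 5 ✓, 203 mod 4 = 3 ✓.

x ≡ 203 (mod 220).


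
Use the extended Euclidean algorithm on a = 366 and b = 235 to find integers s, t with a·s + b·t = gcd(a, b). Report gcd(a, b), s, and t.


Euclidean algorithm on (366, 235) — divide until remainder is 0:
  366 = 1 · 235 + 131
  235 = 1 · 131 + 104
  131 = 1 · 104 + 27
  104 = 3 · 27 + 23
  27 = 1 · 23 + 4
  23 = 5 · 4 + 3
  4 = 1 · 3 + 1
  3 = 3 · 1 + 0
gcd(366, 235) = 1.
Track Bezout coefficients alongside the remainders: start with r₀ = 366 = a·1 + b·0 (s = 1, t = 0) and r₁ = 235 = a·0 + b·1 (s = 0, t = 1); each new remainder r_{k+1} = r_{k-1} − q_k·r_k inherits s_{k+1} = s_{k-1} − q_k·s_k, t_{k+1} = t_{k-1} − q_k·t_k, so r_k = a·s_k + b·t_k at every step:
  q = 1: r = 131, s = 1 − 1·0 = 1, t = 0 − 1·1 = -1  (check: 366·1 + 235·(-1) = 131)
  q = 1: r = 104, s = 0 − 1·1 = -1, t = 1 − 1·(-1) = 2  (check: 366·(-1) + 235·2 = 104)
  q = 1: r = 27, s = 1 − 1·(-1) = 2, t = -1 − 1·2 = -3  (check: 366·2 + 235·(-3) = 27)
  q = 3: r = 23, s = -1 − 3·2 = -7, t = 2 − 3·(-3) = 11  (check: 366·(-7) + 235·11 = 23)
  q = 1: r = 4, s = 2 − 1·(-7) = 9, t = -3 − 1·11 = -14  (check: 366·9 + 235·(-14) = 4)
  q = 5: r = 3, s = -7 − 5·9 = -52, t = 11 − 5·(-14) = 81  (check: 366·(-52) + 235·81 = 3)
  q = 1: r = 1, s = 9 − 1·(-52) = 61, t = -14 − 1·81 = -95  (check: 366·61 + 235·(-95) = 1)
The row with r = 1 (the gcd) gives the Bezout coefficients s = 61, t = -95.
Result: 366 · (61) + 235 · (-95) = 1.

gcd(366, 235) = 1; s = 61, t = -95 (check: 366·61 + 235·(-95) = 1).


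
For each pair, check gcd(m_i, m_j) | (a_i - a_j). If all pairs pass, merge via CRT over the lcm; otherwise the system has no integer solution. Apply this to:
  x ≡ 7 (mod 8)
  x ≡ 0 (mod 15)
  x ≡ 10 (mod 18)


Moduli 8, 15, 18 are not pairwise coprime, so CRT works modulo lcm(m_i) when all pairwise compatibility conditions hold.
Pairwise compatibility: gcd(m_i, m_j) must divide a_i - a_j for every pair.
Merge one congruence at a time:
  Start: x ≡ 7 (mod 8).
  Combine with x ≡ 0 (mod 15): gcd(8, 15) = 1; 0 - 7 = -7, which IS divisible by 1, so compatible.
    Write x = 7 + 8·t and substitute into x ≡ 0 (mod 15): 8·t ≡ 0 − 7 = -7 (mod 15).
    Reduce coefficients mod 15: 8·t ≡ 8 (mod 15).
    The inverse of 8 mod 15 is 2 (since 8·2 = 16 = 1·15 + 1), so t ≡ 2·8 = 16 ≡ 1 (mod 15).
    Then x = 7 + 8·1 = 15, valid modulo lcm(8, 15) = 120: x ≡ 15 (mod 120).
  Combine with x ≡ 10 (mod 18): gcd(120, 18) = 6, and 10 - 15 = -5 is NOT divisible by 6.
    ⇒ system is inconsistent (no integer solution).

No solution (the system is inconsistent).


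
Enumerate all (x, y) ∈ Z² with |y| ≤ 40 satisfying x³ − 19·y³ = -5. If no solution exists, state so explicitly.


The equation is x³ - 19y³ = -5. For fixed y, x³ = 19·y³ − 5, so a solution requires the RHS to be a perfect cube.
Strategy: iterate y from -40 to 40, compute RHS = 19·y³ − 5, and check whether it is a (positive or negative) perfect cube.
Check small values of y:
  y = 0: RHS = -5 is not a perfect cube.
  y = 1: RHS = 14 is not a perfect cube.
  y = -1: RHS = -24 is not a perfect cube.
  y = 2: RHS = 147 is not a perfect cube.
  y = -2: RHS = -157 is not a perfect cube.
  y = 3: RHS = 508 is not a perfect cube.
  y = -3: RHS = -518 is not a perfect cube.
Continuing the search up to |y| = 40 finds no solutions either.
No (x, y) in the scanned range satisfies the equation.

No integer solutions with |y| ≤ 40.


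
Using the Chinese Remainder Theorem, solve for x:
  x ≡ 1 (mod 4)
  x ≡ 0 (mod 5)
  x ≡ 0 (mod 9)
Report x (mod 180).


Moduli 4, 5, 9 are pairwise coprime; by CRT there is a unique solution modulo M = 4 · 5 · 9 = 180.
Solve pairwise, accumulating the modulus:
  Start with x ≡ 1 (mod 4).
  Combine with x ≡ 0 (mod 5): since gcd(4, 5) = 1, we get a unique residue mod 20.
    Write x = 1 + 4·t and substitute into x ≡ 0 (mod 5): 4·t ≡ 0 − 1 = -1 (mod 5).
    Reduce coefficients mod 5: 4·t ≡ 4 (mod 5).
    The inverse of 4 mod 5 is 4 (since 4·4 = 16 = 3·5 + 1), so t ≡ 4·4 = 16 ≡ 1 (mod 5).
    Then x = 1 + 4·1 = 5, valid modulo lcm(4, 5) = 20: x ≡ 5 (mod 20).
  Combine with x ≡ 0 (mod 9): since gcd(20, 9) = 1, we get a unique residue mod 180.
    Write x = 5 + 20·t and substitute into x ≡ 0 (mod 9): 20·t ≡ 0 − 5 = -5 (mod 9).
    Reduce coefficients mod 9: 2·t ≡ 4 (mod 9).
    The inverse of 2 mod 9 is 5 (since 2·5 = 10 = 1·9 + 1), so t ≡ 5·4 = 20 ≡ 2 (mod 9).
    Then x = 5 + 20·2 = 45, valid modulo lcm(20, 9) = 180: x ≡ 45 (mod 180).
Verify: 45 mod 4 = 1 ✓, 45 mod 5 = 0 ✓, 45 mod 9 = 0 ✓.

x ≡ 45 (mod 180).
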